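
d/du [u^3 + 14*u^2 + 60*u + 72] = 3*u^2 + 28*u + 60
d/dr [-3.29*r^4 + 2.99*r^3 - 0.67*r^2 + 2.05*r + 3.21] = -13.16*r^3 + 8.97*r^2 - 1.34*r + 2.05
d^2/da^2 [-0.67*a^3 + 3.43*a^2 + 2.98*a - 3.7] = 6.86 - 4.02*a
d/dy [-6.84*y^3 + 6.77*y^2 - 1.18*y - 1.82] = -20.52*y^2 + 13.54*y - 1.18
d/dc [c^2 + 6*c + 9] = 2*c + 6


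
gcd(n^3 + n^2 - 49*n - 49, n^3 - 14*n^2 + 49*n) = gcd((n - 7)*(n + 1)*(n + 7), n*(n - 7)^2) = n - 7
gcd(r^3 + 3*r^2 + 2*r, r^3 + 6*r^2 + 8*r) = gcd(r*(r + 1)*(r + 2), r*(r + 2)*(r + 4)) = r^2 + 2*r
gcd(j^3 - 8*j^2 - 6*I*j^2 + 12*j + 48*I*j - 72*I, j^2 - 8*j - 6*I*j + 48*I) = j - 6*I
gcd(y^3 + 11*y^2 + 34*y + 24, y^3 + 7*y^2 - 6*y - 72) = y^2 + 10*y + 24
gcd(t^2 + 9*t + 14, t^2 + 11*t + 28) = t + 7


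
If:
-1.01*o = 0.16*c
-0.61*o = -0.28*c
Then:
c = 0.00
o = 0.00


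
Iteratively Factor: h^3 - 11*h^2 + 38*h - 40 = (h - 2)*(h^2 - 9*h + 20) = (h - 4)*(h - 2)*(h - 5)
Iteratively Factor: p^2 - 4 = (p + 2)*(p - 2)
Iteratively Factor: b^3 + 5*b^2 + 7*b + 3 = (b + 3)*(b^2 + 2*b + 1) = (b + 1)*(b + 3)*(b + 1)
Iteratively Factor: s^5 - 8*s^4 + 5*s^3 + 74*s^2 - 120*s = (s - 2)*(s^4 - 6*s^3 - 7*s^2 + 60*s) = (s - 4)*(s - 2)*(s^3 - 2*s^2 - 15*s) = s*(s - 4)*(s - 2)*(s^2 - 2*s - 15) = s*(s - 5)*(s - 4)*(s - 2)*(s + 3)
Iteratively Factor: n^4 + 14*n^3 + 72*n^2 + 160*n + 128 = (n + 2)*(n^3 + 12*n^2 + 48*n + 64) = (n + 2)*(n + 4)*(n^2 + 8*n + 16) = (n + 2)*(n + 4)^2*(n + 4)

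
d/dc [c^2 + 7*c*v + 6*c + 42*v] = 2*c + 7*v + 6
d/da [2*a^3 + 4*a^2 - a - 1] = 6*a^2 + 8*a - 1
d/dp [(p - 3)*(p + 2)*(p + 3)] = 3*p^2 + 4*p - 9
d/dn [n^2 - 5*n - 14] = 2*n - 5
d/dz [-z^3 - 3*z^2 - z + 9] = -3*z^2 - 6*z - 1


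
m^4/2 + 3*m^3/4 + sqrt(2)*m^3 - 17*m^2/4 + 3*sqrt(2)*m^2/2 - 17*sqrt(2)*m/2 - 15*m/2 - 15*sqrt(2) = (m/2 + 1)*(m - 3)*(m + 5/2)*(m + 2*sqrt(2))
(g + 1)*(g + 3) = g^2 + 4*g + 3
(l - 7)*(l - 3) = l^2 - 10*l + 21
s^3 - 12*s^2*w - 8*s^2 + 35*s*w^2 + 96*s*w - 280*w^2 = (s - 8)*(s - 7*w)*(s - 5*w)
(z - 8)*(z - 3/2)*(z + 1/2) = z^3 - 9*z^2 + 29*z/4 + 6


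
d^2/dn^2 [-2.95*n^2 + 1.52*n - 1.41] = -5.90000000000000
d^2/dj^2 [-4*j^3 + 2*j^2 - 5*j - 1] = 4 - 24*j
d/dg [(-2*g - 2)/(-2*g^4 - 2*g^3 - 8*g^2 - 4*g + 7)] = 2*(2*g^4 + 2*g^3 + 8*g^2 + 4*g - 2*(g + 1)*(4*g^3 + 3*g^2 + 8*g + 2) - 7)/(2*g^4 + 2*g^3 + 8*g^2 + 4*g - 7)^2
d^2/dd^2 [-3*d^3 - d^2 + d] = -18*d - 2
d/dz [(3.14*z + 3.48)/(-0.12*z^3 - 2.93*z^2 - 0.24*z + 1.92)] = (0.7536*z^3 + 10.453*z^2 + 20.3928*z + 6.864)/(0.0144*z^6 + 0.7032*z^5 + 8.6425*z^4 + 0.9456*z^3 - 11.1936*z^2 - 0.9216*z + 3.6864)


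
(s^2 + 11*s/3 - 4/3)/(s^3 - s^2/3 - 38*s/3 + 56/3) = (3*s - 1)/(3*s^2 - 13*s + 14)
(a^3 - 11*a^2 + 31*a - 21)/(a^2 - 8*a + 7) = a - 3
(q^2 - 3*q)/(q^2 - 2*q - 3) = q/(q + 1)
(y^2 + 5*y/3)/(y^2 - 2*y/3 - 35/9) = 3*y/(3*y - 7)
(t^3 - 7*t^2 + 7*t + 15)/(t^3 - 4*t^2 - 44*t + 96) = (t^3 - 7*t^2 + 7*t + 15)/(t^3 - 4*t^2 - 44*t + 96)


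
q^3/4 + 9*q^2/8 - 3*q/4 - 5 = (q/4 + 1)*(q - 2)*(q + 5/2)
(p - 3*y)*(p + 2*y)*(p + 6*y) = p^3 + 5*p^2*y - 12*p*y^2 - 36*y^3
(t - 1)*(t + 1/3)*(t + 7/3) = t^3 + 5*t^2/3 - 17*t/9 - 7/9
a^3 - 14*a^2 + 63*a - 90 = (a - 6)*(a - 5)*(a - 3)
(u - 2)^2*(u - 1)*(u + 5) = u^4 - 17*u^2 + 36*u - 20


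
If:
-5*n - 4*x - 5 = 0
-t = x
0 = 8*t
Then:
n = -1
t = 0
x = 0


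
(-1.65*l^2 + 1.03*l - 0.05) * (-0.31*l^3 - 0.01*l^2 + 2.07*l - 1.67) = 0.5115*l^5 - 0.3028*l^4 - 3.4103*l^3 + 4.8881*l^2 - 1.8236*l + 0.0835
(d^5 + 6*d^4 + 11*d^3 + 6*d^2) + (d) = d^5 + 6*d^4 + 11*d^3 + 6*d^2 + d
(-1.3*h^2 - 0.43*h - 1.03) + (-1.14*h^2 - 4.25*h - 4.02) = -2.44*h^2 - 4.68*h - 5.05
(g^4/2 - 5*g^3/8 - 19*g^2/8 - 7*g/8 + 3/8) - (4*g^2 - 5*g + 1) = g^4/2 - 5*g^3/8 - 51*g^2/8 + 33*g/8 - 5/8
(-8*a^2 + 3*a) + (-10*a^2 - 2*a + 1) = -18*a^2 + a + 1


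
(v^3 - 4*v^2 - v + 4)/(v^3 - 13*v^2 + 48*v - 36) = (v^2 - 3*v - 4)/(v^2 - 12*v + 36)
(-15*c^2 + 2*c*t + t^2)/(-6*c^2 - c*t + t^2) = (5*c + t)/(2*c + t)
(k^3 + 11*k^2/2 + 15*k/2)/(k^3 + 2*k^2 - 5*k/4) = 2*(k + 3)/(2*k - 1)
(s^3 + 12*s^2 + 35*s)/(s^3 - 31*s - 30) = s*(s + 7)/(s^2 - 5*s - 6)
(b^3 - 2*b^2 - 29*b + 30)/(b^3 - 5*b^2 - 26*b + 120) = (b - 1)/(b - 4)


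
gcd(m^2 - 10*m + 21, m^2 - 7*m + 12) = m - 3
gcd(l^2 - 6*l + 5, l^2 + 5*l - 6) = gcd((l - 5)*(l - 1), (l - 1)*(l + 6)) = l - 1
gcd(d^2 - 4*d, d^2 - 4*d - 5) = 1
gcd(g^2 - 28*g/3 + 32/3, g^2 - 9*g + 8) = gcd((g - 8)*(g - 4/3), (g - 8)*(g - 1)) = g - 8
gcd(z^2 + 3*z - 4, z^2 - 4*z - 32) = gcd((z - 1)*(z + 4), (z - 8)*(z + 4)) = z + 4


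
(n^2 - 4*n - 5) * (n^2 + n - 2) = n^4 - 3*n^3 - 11*n^2 + 3*n + 10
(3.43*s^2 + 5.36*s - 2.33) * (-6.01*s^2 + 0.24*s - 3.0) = -20.6143*s^4 - 31.3904*s^3 + 4.9997*s^2 - 16.6392*s + 6.99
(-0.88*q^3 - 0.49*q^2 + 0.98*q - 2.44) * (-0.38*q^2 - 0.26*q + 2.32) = 0.3344*q^5 + 0.415*q^4 - 2.2866*q^3 - 0.4644*q^2 + 2.908*q - 5.6608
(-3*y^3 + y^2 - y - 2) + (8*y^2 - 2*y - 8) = -3*y^3 + 9*y^2 - 3*y - 10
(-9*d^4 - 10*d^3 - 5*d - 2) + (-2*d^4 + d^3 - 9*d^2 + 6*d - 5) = -11*d^4 - 9*d^3 - 9*d^2 + d - 7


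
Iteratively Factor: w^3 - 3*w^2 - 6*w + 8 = (w - 4)*(w^2 + w - 2) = (w - 4)*(w + 2)*(w - 1)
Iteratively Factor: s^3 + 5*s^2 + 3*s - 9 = (s - 1)*(s^2 + 6*s + 9) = (s - 1)*(s + 3)*(s + 3)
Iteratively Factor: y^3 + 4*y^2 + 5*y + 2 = (y + 2)*(y^2 + 2*y + 1) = (y + 1)*(y + 2)*(y + 1)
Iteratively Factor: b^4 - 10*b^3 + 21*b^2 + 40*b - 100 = (b - 5)*(b^3 - 5*b^2 - 4*b + 20) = (b - 5)*(b - 2)*(b^2 - 3*b - 10) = (b - 5)*(b - 2)*(b + 2)*(b - 5)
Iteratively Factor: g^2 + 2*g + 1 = (g + 1)*(g + 1)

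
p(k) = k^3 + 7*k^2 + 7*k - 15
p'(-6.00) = 31.00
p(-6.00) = -21.00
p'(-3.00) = -8.00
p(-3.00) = 0.00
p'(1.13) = 26.65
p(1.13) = 3.29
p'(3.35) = 87.57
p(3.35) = 124.60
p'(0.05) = 7.71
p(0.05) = -14.63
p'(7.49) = 280.16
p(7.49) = 850.32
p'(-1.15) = -5.13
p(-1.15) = -15.31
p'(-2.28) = -9.32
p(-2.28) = -6.42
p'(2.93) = 73.77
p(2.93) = 90.76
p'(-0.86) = -2.82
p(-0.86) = -16.48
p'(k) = 3*k^2 + 14*k + 7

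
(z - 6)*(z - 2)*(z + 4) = z^3 - 4*z^2 - 20*z + 48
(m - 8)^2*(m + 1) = m^3 - 15*m^2 + 48*m + 64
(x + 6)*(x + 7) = x^2 + 13*x + 42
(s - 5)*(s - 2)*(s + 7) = s^3 - 39*s + 70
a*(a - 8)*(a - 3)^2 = a^4 - 14*a^3 + 57*a^2 - 72*a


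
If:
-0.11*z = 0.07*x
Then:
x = -1.57142857142857*z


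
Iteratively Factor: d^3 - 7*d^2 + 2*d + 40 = (d + 2)*(d^2 - 9*d + 20) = (d - 4)*(d + 2)*(d - 5)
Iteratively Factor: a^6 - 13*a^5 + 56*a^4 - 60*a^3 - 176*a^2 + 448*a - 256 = (a - 4)*(a^5 - 9*a^4 + 20*a^3 + 20*a^2 - 96*a + 64) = (a - 4)*(a - 2)*(a^4 - 7*a^3 + 6*a^2 + 32*a - 32) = (a - 4)^2*(a - 2)*(a^3 - 3*a^2 - 6*a + 8) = (a - 4)^2*(a - 2)*(a - 1)*(a^2 - 2*a - 8) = (a - 4)^3*(a - 2)*(a - 1)*(a + 2)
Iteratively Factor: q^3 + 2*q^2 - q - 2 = (q - 1)*(q^2 + 3*q + 2) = (q - 1)*(q + 2)*(q + 1)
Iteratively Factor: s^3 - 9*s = (s)*(s^2 - 9) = s*(s - 3)*(s + 3)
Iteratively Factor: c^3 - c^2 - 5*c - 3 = (c - 3)*(c^2 + 2*c + 1) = (c - 3)*(c + 1)*(c + 1)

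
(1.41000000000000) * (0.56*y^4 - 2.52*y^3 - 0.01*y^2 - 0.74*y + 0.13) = 0.7896*y^4 - 3.5532*y^3 - 0.0141*y^2 - 1.0434*y + 0.1833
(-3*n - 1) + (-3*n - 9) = -6*n - 10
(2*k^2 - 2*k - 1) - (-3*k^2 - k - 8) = 5*k^2 - k + 7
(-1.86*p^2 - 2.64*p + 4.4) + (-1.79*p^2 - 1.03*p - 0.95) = -3.65*p^2 - 3.67*p + 3.45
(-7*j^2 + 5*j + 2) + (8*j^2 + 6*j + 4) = j^2 + 11*j + 6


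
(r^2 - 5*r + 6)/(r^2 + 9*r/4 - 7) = 4*(r^2 - 5*r + 6)/(4*r^2 + 9*r - 28)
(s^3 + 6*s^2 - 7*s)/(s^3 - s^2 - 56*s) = (s - 1)/(s - 8)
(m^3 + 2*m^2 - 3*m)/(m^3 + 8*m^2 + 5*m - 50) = m*(m^2 + 2*m - 3)/(m^3 + 8*m^2 + 5*m - 50)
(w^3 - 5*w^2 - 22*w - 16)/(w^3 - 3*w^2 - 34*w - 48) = (w + 1)/(w + 3)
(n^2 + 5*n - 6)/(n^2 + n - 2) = (n + 6)/(n + 2)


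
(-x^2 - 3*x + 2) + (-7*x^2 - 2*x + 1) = -8*x^2 - 5*x + 3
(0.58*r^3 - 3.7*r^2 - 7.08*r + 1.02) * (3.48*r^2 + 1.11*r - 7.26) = 2.0184*r^5 - 12.2322*r^4 - 32.9562*r^3 + 22.5528*r^2 + 52.533*r - 7.4052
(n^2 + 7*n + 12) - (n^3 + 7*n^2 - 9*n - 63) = -n^3 - 6*n^2 + 16*n + 75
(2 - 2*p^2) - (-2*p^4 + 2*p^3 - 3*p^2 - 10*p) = 2*p^4 - 2*p^3 + p^2 + 10*p + 2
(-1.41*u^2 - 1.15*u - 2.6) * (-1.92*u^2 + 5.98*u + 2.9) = 2.7072*u^4 - 6.2238*u^3 - 5.974*u^2 - 18.883*u - 7.54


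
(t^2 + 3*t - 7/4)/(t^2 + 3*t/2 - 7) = (t - 1/2)/(t - 2)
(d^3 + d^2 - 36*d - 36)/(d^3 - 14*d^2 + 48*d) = (d^2 + 7*d + 6)/(d*(d - 8))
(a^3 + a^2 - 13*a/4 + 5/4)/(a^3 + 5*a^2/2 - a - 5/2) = (a - 1/2)/(a + 1)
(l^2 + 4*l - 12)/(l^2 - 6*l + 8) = (l + 6)/(l - 4)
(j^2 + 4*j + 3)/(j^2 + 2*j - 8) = (j^2 + 4*j + 3)/(j^2 + 2*j - 8)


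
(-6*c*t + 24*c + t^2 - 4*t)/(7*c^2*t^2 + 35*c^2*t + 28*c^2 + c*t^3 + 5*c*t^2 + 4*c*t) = (-6*c*t + 24*c + t^2 - 4*t)/(c*(7*c*t^2 + 35*c*t + 28*c + t^3 + 5*t^2 + 4*t))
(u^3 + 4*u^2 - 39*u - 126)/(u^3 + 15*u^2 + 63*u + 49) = (u^2 - 3*u - 18)/(u^2 + 8*u + 7)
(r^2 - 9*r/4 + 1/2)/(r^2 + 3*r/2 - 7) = (4*r - 1)/(2*(2*r + 7))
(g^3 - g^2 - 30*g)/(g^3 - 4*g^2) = (g^2 - g - 30)/(g*(g - 4))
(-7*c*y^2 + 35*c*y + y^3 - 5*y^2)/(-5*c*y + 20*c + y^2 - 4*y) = y*(7*c*y - 35*c - y^2 + 5*y)/(5*c*y - 20*c - y^2 + 4*y)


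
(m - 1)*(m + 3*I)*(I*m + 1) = I*m^3 - 2*m^2 - I*m^2 + 2*m + 3*I*m - 3*I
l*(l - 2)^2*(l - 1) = l^4 - 5*l^3 + 8*l^2 - 4*l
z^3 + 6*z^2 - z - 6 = (z - 1)*(z + 1)*(z + 6)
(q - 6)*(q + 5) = q^2 - q - 30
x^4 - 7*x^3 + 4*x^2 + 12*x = x*(x - 6)*(x - 2)*(x + 1)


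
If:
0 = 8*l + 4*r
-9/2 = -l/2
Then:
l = 9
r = -18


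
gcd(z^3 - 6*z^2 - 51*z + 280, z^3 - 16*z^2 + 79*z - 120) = z^2 - 13*z + 40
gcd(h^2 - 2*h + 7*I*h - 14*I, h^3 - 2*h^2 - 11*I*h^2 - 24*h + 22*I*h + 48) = h - 2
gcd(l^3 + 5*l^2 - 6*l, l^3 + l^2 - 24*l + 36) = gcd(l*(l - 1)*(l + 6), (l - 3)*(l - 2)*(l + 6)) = l + 6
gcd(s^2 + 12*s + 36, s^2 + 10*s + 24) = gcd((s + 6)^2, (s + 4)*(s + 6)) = s + 6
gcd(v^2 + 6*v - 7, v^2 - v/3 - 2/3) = v - 1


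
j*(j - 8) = j^2 - 8*j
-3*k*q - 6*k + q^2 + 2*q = (-3*k + q)*(q + 2)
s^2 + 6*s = s*(s + 6)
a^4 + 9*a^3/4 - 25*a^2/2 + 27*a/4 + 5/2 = (a - 2)*(a - 1)*(a + 1/4)*(a + 5)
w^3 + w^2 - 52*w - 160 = (w - 8)*(w + 4)*(w + 5)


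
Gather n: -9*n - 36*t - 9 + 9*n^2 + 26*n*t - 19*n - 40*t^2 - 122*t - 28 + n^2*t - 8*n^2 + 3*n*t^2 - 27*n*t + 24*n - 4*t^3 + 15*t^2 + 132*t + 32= n^2*(t + 1) + n*(3*t^2 - t - 4) - 4*t^3 - 25*t^2 - 26*t - 5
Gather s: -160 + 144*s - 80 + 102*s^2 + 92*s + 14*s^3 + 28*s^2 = 14*s^3 + 130*s^2 + 236*s - 240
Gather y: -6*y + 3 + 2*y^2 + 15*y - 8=2*y^2 + 9*y - 5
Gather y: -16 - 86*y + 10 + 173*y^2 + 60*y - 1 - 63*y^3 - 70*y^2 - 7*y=-63*y^3 + 103*y^2 - 33*y - 7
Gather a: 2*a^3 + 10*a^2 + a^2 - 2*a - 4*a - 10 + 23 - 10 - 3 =2*a^3 + 11*a^2 - 6*a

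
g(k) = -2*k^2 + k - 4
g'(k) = 1 - 4*k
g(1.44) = -6.71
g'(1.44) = -4.76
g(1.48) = -6.90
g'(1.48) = -4.92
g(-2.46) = -18.56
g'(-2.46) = 10.84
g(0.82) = -4.52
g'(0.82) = -2.28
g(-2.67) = -20.93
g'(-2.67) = 11.68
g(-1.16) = -7.85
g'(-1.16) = 5.64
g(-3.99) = -39.83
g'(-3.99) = 16.96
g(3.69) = -27.54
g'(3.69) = -13.76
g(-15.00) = -469.00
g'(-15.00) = 61.00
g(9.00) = -157.00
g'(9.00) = -35.00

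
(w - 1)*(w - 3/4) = w^2 - 7*w/4 + 3/4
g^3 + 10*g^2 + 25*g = g*(g + 5)^2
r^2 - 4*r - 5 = (r - 5)*(r + 1)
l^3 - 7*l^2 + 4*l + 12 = (l - 6)*(l - 2)*(l + 1)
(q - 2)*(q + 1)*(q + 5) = q^3 + 4*q^2 - 7*q - 10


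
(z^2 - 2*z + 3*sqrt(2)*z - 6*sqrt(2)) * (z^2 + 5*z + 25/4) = z^4 + 3*z^3 + 3*sqrt(2)*z^3 - 15*z^2/4 + 9*sqrt(2)*z^2 - 45*sqrt(2)*z/4 - 25*z/2 - 75*sqrt(2)/2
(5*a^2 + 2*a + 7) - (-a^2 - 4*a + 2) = 6*a^2 + 6*a + 5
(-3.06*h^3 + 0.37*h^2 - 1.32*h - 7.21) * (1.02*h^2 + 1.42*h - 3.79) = -3.1212*h^5 - 3.9678*h^4 + 10.7764*h^3 - 10.6309*h^2 - 5.2354*h + 27.3259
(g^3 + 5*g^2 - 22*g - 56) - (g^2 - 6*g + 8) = g^3 + 4*g^2 - 16*g - 64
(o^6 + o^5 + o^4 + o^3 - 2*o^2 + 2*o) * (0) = 0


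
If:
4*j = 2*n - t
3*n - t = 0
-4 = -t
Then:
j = -1/3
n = 4/3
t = 4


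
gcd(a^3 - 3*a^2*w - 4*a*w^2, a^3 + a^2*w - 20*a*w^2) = -a^2 + 4*a*w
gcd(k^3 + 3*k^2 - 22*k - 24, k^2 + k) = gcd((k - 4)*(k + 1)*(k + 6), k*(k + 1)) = k + 1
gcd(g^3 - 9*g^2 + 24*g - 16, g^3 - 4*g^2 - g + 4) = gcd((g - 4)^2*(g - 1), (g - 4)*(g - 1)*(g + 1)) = g^2 - 5*g + 4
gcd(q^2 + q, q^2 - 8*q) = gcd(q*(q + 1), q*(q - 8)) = q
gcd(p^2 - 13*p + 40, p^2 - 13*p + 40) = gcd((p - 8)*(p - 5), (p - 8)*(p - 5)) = p^2 - 13*p + 40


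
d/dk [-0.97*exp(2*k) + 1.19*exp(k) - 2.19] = (1.19 - 1.94*exp(k))*exp(k)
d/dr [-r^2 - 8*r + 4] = -2*r - 8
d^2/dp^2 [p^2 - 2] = 2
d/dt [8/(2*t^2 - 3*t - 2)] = 8*(3 - 4*t)/(-2*t^2 + 3*t + 2)^2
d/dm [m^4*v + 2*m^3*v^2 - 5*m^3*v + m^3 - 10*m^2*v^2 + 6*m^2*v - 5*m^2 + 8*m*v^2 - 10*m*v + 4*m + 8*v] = 4*m^3*v + 6*m^2*v^2 - 15*m^2*v + 3*m^2 - 20*m*v^2 + 12*m*v - 10*m + 8*v^2 - 10*v + 4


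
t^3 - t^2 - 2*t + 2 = (t - 1)*(t - sqrt(2))*(t + sqrt(2))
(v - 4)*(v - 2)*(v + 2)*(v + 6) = v^4 + 2*v^3 - 28*v^2 - 8*v + 96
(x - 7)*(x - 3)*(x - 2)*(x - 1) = x^4 - 13*x^3 + 53*x^2 - 83*x + 42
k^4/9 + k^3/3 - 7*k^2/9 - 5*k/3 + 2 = (k/3 + 1)^2*(k - 2)*(k - 1)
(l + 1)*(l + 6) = l^2 + 7*l + 6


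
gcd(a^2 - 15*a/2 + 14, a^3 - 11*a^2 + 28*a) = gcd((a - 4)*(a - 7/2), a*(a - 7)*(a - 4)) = a - 4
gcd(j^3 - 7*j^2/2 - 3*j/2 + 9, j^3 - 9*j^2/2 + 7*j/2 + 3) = j^2 - 5*j + 6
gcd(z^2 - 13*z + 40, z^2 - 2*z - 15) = z - 5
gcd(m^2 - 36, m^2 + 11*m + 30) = m + 6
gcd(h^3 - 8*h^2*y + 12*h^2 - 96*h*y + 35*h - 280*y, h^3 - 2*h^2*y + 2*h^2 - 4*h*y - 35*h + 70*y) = h + 7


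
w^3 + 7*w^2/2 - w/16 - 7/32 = (w - 1/4)*(w + 1/4)*(w + 7/2)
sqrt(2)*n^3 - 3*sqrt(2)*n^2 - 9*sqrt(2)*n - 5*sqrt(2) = (n - 5)*(n + 1)*(sqrt(2)*n + sqrt(2))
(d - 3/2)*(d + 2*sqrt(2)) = d^2 - 3*d/2 + 2*sqrt(2)*d - 3*sqrt(2)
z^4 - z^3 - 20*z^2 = z^2*(z - 5)*(z + 4)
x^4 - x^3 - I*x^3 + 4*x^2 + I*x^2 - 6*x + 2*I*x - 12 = (x - 2)*(x + 1)*(x - 3*I)*(x + 2*I)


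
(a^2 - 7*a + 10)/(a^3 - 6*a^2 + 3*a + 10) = 1/(a + 1)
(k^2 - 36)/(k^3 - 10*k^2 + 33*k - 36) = (k^2 - 36)/(k^3 - 10*k^2 + 33*k - 36)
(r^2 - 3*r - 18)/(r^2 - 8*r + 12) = (r + 3)/(r - 2)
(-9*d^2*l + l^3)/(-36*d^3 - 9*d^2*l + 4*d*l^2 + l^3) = l/(4*d + l)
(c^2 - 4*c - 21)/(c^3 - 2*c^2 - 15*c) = (c - 7)/(c*(c - 5))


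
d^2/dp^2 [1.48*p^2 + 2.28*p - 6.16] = 2.96000000000000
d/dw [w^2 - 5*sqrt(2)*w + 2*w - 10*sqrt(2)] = 2*w - 5*sqrt(2) + 2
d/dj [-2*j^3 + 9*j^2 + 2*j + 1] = -6*j^2 + 18*j + 2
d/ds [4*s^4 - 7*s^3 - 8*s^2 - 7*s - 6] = 16*s^3 - 21*s^2 - 16*s - 7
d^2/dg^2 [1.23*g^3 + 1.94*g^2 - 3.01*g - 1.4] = 7.38*g + 3.88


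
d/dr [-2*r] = -2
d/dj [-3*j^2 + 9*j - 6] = 9 - 6*j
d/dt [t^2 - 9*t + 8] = 2*t - 9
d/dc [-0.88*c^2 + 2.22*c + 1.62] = 2.22 - 1.76*c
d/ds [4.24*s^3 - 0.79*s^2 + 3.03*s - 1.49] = 12.72*s^2 - 1.58*s + 3.03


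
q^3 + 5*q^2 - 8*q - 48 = (q - 3)*(q + 4)^2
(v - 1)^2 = v^2 - 2*v + 1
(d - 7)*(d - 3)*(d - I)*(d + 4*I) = d^4 - 10*d^3 + 3*I*d^3 + 25*d^2 - 30*I*d^2 - 40*d + 63*I*d + 84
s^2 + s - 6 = (s - 2)*(s + 3)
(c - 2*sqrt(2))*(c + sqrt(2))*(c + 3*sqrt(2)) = c^3 + 2*sqrt(2)*c^2 - 10*c - 12*sqrt(2)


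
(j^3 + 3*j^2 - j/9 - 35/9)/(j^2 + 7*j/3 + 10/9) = (3*j^2 + 4*j - 7)/(3*j + 2)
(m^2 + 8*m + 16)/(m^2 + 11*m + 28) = (m + 4)/(m + 7)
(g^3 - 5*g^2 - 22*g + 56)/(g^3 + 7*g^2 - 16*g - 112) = (g^2 - 9*g + 14)/(g^2 + 3*g - 28)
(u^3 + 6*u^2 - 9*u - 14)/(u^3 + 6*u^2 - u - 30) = (u^2 + 8*u + 7)/(u^2 + 8*u + 15)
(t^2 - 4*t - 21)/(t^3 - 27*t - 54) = (t - 7)/(t^2 - 3*t - 18)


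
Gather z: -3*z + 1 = 1 - 3*z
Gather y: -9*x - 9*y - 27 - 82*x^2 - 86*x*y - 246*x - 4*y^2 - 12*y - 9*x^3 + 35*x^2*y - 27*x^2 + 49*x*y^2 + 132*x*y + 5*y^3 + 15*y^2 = -9*x^3 - 109*x^2 - 255*x + 5*y^3 + y^2*(49*x + 11) + y*(35*x^2 + 46*x - 21) - 27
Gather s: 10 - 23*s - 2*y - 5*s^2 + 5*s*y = -5*s^2 + s*(5*y - 23) - 2*y + 10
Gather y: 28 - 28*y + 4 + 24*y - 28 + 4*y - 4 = 0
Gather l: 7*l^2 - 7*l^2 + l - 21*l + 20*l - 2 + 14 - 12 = 0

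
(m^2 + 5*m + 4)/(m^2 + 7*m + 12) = (m + 1)/(m + 3)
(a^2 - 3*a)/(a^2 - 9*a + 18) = a/(a - 6)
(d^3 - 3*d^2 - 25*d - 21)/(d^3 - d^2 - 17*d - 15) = (d - 7)/(d - 5)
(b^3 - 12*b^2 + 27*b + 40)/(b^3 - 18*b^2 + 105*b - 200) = (b + 1)/(b - 5)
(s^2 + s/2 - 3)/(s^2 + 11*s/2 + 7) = (2*s - 3)/(2*s + 7)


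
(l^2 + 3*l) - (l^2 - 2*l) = 5*l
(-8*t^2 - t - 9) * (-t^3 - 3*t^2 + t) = 8*t^5 + 25*t^4 + 4*t^3 + 26*t^2 - 9*t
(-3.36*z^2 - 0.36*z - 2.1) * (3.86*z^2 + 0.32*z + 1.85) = -12.9696*z^4 - 2.4648*z^3 - 14.4372*z^2 - 1.338*z - 3.885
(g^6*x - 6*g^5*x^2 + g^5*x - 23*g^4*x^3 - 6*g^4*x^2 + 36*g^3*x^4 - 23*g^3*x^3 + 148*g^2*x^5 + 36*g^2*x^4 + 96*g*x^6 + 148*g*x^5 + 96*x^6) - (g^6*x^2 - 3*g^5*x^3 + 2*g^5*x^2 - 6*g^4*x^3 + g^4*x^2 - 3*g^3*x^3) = -g^6*x^2 + g^6*x + 3*g^5*x^3 - 8*g^5*x^2 + g^5*x - 17*g^4*x^3 - 7*g^4*x^2 + 36*g^3*x^4 - 20*g^3*x^3 + 148*g^2*x^5 + 36*g^2*x^4 + 96*g*x^6 + 148*g*x^5 + 96*x^6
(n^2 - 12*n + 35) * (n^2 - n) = n^4 - 13*n^3 + 47*n^2 - 35*n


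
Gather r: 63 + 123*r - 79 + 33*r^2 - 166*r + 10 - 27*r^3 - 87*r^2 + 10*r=-27*r^3 - 54*r^2 - 33*r - 6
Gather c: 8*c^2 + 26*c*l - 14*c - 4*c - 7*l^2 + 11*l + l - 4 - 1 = 8*c^2 + c*(26*l - 18) - 7*l^2 + 12*l - 5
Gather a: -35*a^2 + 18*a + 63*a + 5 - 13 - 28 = -35*a^2 + 81*a - 36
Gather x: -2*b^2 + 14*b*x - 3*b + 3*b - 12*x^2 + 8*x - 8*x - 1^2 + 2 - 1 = -2*b^2 + 14*b*x - 12*x^2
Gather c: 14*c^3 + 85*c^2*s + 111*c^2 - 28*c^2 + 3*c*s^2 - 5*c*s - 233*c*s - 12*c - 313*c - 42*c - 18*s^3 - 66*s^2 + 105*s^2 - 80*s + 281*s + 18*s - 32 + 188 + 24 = 14*c^3 + c^2*(85*s + 83) + c*(3*s^2 - 238*s - 367) - 18*s^3 + 39*s^2 + 219*s + 180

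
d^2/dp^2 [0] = 0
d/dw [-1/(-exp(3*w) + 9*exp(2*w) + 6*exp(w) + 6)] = 3*(-exp(2*w) + 6*exp(w) + 2)*exp(w)/(-exp(3*w) + 9*exp(2*w) + 6*exp(w) + 6)^2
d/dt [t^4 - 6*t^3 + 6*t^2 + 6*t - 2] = 4*t^3 - 18*t^2 + 12*t + 6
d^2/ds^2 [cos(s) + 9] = -cos(s)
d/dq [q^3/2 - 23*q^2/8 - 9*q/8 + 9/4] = 3*q^2/2 - 23*q/4 - 9/8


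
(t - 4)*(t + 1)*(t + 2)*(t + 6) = t^4 + 5*t^3 - 16*t^2 - 68*t - 48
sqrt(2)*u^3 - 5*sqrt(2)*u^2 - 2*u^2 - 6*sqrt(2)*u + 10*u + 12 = (u - 6)*(u - sqrt(2))*(sqrt(2)*u + sqrt(2))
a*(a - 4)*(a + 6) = a^3 + 2*a^2 - 24*a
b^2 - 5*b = b*(b - 5)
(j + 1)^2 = j^2 + 2*j + 1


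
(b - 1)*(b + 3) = b^2 + 2*b - 3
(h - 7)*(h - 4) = h^2 - 11*h + 28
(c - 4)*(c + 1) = c^2 - 3*c - 4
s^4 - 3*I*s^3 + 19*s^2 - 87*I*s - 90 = (s - 3*I)^2*(s - 2*I)*(s + 5*I)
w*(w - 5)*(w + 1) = w^3 - 4*w^2 - 5*w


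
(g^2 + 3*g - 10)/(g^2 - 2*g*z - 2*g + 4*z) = (-g - 5)/(-g + 2*z)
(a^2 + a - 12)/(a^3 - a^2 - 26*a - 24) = (a - 3)/(a^2 - 5*a - 6)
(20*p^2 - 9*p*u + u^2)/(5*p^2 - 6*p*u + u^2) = (4*p - u)/(p - u)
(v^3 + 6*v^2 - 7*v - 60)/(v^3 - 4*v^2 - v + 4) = (v^3 + 6*v^2 - 7*v - 60)/(v^3 - 4*v^2 - v + 4)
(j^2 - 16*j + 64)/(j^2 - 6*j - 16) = (j - 8)/(j + 2)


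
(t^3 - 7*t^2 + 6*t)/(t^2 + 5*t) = (t^2 - 7*t + 6)/(t + 5)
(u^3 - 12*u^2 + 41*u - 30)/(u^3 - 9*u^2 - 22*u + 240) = (u^2 - 6*u + 5)/(u^2 - 3*u - 40)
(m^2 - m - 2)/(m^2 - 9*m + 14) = (m + 1)/(m - 7)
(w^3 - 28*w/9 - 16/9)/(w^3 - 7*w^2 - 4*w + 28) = (w^2 + 2*w + 8/9)/(w^2 - 5*w - 14)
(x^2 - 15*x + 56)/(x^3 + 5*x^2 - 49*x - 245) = (x - 8)/(x^2 + 12*x + 35)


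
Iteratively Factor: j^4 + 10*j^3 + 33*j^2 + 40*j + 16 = (j + 1)*(j^3 + 9*j^2 + 24*j + 16) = (j + 1)*(j + 4)*(j^2 + 5*j + 4) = (j + 1)^2*(j + 4)*(j + 4)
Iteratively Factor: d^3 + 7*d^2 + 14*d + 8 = (d + 1)*(d^2 + 6*d + 8) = (d + 1)*(d + 2)*(d + 4)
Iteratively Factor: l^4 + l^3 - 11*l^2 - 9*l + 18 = (l - 3)*(l^3 + 4*l^2 + l - 6) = (l - 3)*(l + 2)*(l^2 + 2*l - 3) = (l - 3)*(l - 1)*(l + 2)*(l + 3)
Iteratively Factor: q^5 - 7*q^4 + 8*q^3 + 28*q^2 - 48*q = (q + 2)*(q^4 - 9*q^3 + 26*q^2 - 24*q) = (q - 2)*(q + 2)*(q^3 - 7*q^2 + 12*q) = q*(q - 2)*(q + 2)*(q^2 - 7*q + 12) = q*(q - 3)*(q - 2)*(q + 2)*(q - 4)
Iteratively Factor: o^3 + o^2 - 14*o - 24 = (o + 2)*(o^2 - o - 12) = (o - 4)*(o + 2)*(o + 3)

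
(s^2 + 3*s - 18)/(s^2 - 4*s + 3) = (s + 6)/(s - 1)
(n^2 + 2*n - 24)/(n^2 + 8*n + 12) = (n - 4)/(n + 2)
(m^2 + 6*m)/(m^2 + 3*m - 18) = m/(m - 3)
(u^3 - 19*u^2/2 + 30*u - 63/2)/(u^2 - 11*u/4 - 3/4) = 2*(2*u^2 - 13*u + 21)/(4*u + 1)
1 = 1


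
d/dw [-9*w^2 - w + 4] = -18*w - 1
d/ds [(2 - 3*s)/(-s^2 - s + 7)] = (3*s^2 + 3*s - (2*s + 1)*(3*s - 2) - 21)/(s^2 + s - 7)^2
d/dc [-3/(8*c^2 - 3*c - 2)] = 3*(16*c - 3)/(-8*c^2 + 3*c + 2)^2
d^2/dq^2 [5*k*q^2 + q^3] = 10*k + 6*q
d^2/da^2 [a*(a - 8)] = 2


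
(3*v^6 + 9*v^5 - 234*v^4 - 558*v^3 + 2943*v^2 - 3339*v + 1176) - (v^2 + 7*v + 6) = 3*v^6 + 9*v^5 - 234*v^4 - 558*v^3 + 2942*v^2 - 3346*v + 1170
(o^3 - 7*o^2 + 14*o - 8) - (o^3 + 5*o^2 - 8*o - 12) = -12*o^2 + 22*o + 4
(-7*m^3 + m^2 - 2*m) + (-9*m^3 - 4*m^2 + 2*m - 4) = -16*m^3 - 3*m^2 - 4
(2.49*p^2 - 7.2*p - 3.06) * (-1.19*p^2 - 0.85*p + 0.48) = -2.9631*p^4 + 6.4515*p^3 + 10.9566*p^2 - 0.855*p - 1.4688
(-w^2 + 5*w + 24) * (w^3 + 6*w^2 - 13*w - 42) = -w^5 - w^4 + 67*w^3 + 121*w^2 - 522*w - 1008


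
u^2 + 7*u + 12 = (u + 3)*(u + 4)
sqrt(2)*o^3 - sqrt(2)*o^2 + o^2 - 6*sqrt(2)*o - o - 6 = (o - 3)*(o + 2)*(sqrt(2)*o + 1)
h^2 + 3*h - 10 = (h - 2)*(h + 5)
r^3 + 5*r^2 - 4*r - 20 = (r - 2)*(r + 2)*(r + 5)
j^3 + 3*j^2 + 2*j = j*(j + 1)*(j + 2)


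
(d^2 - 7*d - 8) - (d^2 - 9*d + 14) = 2*d - 22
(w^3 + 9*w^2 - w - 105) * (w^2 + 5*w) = w^5 + 14*w^4 + 44*w^3 - 110*w^2 - 525*w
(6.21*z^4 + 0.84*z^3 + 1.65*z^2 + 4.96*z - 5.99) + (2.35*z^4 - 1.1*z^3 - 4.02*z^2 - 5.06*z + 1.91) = 8.56*z^4 - 0.26*z^3 - 2.37*z^2 - 0.0999999999999996*z - 4.08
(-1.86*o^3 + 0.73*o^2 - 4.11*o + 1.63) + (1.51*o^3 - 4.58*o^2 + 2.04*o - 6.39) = -0.35*o^3 - 3.85*o^2 - 2.07*o - 4.76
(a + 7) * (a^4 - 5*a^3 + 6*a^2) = a^5 + 2*a^4 - 29*a^3 + 42*a^2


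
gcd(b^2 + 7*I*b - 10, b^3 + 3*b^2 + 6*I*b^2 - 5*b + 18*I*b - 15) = b + 5*I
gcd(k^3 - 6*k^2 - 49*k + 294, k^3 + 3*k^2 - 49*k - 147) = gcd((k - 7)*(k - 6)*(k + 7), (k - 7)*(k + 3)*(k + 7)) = k^2 - 49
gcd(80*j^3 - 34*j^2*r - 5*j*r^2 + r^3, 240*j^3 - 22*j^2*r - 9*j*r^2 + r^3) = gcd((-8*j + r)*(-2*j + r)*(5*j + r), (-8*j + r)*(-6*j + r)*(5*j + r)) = -40*j^2 - 3*j*r + r^2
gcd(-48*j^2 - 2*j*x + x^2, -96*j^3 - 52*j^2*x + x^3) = -48*j^2 - 2*j*x + x^2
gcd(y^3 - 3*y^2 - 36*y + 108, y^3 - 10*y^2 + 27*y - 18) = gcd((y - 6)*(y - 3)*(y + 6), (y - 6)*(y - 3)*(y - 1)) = y^2 - 9*y + 18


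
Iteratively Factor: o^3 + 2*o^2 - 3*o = (o)*(o^2 + 2*o - 3) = o*(o + 3)*(o - 1)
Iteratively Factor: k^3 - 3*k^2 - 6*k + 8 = (k - 4)*(k^2 + k - 2) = (k - 4)*(k + 2)*(k - 1)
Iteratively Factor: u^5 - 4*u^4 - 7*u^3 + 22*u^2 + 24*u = (u)*(u^4 - 4*u^3 - 7*u^2 + 22*u + 24) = u*(u + 1)*(u^3 - 5*u^2 - 2*u + 24) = u*(u - 4)*(u + 1)*(u^2 - u - 6) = u*(u - 4)*(u - 3)*(u + 1)*(u + 2)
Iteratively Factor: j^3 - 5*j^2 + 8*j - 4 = (j - 1)*(j^2 - 4*j + 4) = (j - 2)*(j - 1)*(j - 2)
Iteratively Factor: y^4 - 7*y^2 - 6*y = (y + 2)*(y^3 - 2*y^2 - 3*y) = (y - 3)*(y + 2)*(y^2 + y) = (y - 3)*(y + 1)*(y + 2)*(y)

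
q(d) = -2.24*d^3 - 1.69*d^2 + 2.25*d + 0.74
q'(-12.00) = -924.87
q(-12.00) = 3601.10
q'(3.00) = -68.37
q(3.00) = -68.20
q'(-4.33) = -109.11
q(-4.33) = 141.16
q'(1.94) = -29.60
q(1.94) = -17.61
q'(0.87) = -5.78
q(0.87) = -0.06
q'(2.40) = -44.57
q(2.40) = -34.56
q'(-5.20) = -161.88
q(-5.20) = 258.30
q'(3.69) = -101.72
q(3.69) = -126.51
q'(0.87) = -5.78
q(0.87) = -0.06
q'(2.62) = -52.73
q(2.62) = -45.25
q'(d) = -6.72*d^2 - 3.38*d + 2.25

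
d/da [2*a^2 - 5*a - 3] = 4*a - 5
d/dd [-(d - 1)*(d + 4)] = -2*d - 3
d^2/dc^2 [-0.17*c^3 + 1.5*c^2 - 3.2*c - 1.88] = 3.0 - 1.02*c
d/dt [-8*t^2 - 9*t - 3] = -16*t - 9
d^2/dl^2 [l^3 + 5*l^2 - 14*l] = 6*l + 10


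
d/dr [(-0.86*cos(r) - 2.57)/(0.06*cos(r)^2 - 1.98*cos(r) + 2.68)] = (-0.0516*cos(r)^2 - 0.3084*cos(r) + 7.3934)*sin(r)/(0.0036*cos(r)^4 - 0.2376*cos(r)^3 + 4.242*cos(r)^2 - 10.6128*cos(r) + 7.1824)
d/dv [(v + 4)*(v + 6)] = 2*v + 10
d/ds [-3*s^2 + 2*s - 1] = 2 - 6*s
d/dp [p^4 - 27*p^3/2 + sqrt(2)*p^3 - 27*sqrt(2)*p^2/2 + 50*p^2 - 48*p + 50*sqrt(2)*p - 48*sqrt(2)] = 4*p^3 - 81*p^2/2 + 3*sqrt(2)*p^2 - 27*sqrt(2)*p + 100*p - 48 + 50*sqrt(2)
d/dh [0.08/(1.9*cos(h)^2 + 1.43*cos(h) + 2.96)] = (0.304*cos(h) + 0.1144)*sin(h)/(1.9*cos(h)^2 + 1.43*cos(h) + 2.96)^2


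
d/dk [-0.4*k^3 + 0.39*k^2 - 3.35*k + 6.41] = -1.2*k^2 + 0.78*k - 3.35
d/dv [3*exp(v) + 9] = 3*exp(v)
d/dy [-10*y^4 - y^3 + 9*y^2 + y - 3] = -40*y^3 - 3*y^2 + 18*y + 1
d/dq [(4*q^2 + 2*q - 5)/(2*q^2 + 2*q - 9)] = 4*(q^2 - 13*q - 2)/(4*q^4 + 8*q^3 - 32*q^2 - 36*q + 81)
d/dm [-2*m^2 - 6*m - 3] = -4*m - 6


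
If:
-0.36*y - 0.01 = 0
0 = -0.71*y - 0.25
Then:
No Solution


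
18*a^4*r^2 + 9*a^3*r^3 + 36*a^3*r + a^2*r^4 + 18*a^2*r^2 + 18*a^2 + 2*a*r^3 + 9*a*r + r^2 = (3*a + r)*(6*a + r)*(a*r + 1)^2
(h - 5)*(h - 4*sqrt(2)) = h^2 - 4*sqrt(2)*h - 5*h + 20*sqrt(2)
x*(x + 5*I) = x^2 + 5*I*x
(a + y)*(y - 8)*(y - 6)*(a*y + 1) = a^2*y^3 - 14*a^2*y^2 + 48*a^2*y + a*y^4 - 14*a*y^3 + 49*a*y^2 - 14*a*y + 48*a + y^3 - 14*y^2 + 48*y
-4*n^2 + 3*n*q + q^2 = (-n + q)*(4*n + q)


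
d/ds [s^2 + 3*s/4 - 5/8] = 2*s + 3/4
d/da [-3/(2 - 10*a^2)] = -15*a/(5*a^2 - 1)^2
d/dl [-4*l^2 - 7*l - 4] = -8*l - 7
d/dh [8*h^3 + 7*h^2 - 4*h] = 24*h^2 + 14*h - 4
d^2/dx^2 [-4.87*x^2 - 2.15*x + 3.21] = -9.74000000000000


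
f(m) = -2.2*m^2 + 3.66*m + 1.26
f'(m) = 3.66 - 4.4*m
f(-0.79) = -3.00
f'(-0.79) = 7.14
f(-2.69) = -24.50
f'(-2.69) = 15.50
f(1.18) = 2.52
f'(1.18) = -1.53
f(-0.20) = 0.44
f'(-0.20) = 4.54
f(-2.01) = -14.98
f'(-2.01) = 12.50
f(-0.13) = 0.75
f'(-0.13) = 4.23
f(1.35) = 2.19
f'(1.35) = -2.28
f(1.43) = 2.00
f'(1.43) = -2.63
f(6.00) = -55.98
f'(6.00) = -22.74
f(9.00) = -144.00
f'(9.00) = -35.94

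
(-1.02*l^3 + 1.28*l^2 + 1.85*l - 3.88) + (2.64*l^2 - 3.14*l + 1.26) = -1.02*l^3 + 3.92*l^2 - 1.29*l - 2.62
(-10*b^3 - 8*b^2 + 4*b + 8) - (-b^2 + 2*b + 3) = -10*b^3 - 7*b^2 + 2*b + 5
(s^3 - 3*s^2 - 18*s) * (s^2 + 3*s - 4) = s^5 - 31*s^3 - 42*s^2 + 72*s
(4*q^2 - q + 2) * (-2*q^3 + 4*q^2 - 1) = -8*q^5 + 18*q^4 - 8*q^3 + 4*q^2 + q - 2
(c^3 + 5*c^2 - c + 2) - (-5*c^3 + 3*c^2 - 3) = 6*c^3 + 2*c^2 - c + 5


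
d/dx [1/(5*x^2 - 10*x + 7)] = 10*(1 - x)/(5*x^2 - 10*x + 7)^2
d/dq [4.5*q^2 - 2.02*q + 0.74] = 9.0*q - 2.02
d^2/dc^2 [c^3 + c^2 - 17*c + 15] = 6*c + 2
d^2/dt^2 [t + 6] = 0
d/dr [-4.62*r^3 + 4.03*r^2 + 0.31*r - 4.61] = -13.86*r^2 + 8.06*r + 0.31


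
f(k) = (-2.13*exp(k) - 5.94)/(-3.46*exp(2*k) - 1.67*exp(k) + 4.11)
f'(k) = (-2.13*exp(k) - 5.94)*(6.92*exp(2*k) + 1.67*exp(k))/(-3.46*exp(2*k) - 1.67*exp(k) + 4.11)^2 - 2.13*exp(k)/(-3.46*exp(2*k) - 1.67*exp(k) + 4.11)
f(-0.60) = -3.30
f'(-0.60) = -5.15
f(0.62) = 0.90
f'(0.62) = -1.87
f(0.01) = 7.31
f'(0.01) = -55.84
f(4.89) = 0.00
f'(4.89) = -0.00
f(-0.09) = 25.75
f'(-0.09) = -607.83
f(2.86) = 0.04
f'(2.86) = -0.04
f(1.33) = 0.27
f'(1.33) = -0.40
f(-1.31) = -1.91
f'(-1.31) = -0.70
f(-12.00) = -1.45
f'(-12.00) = 0.00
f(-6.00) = -1.45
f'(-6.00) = 0.00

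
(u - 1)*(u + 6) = u^2 + 5*u - 6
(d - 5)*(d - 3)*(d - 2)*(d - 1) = d^4 - 11*d^3 + 41*d^2 - 61*d + 30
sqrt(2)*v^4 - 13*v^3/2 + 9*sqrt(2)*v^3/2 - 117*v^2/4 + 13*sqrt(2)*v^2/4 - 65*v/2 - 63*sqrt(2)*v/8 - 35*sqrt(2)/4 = (v + 2)*(v + 5/2)*(v - 7*sqrt(2)/2)*(sqrt(2)*v + 1/2)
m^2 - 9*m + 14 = (m - 7)*(m - 2)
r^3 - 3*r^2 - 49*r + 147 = (r - 7)*(r - 3)*(r + 7)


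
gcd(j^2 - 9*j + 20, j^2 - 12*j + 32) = j - 4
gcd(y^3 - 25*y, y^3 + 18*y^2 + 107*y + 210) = y + 5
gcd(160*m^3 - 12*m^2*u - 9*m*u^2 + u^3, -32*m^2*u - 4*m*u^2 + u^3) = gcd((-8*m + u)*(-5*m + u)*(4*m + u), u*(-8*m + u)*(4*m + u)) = -32*m^2 - 4*m*u + u^2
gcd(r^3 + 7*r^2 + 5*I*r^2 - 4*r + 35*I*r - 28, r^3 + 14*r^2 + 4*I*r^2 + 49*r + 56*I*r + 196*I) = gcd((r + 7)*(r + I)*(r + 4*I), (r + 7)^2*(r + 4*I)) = r^2 + r*(7 + 4*I) + 28*I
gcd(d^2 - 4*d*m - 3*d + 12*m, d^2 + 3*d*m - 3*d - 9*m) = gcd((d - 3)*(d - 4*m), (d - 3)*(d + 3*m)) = d - 3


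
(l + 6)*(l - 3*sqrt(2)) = l^2 - 3*sqrt(2)*l + 6*l - 18*sqrt(2)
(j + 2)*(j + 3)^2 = j^3 + 8*j^2 + 21*j + 18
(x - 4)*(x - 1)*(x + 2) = x^3 - 3*x^2 - 6*x + 8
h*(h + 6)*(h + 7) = h^3 + 13*h^2 + 42*h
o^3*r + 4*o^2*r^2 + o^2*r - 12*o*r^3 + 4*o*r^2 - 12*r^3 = (o - 2*r)*(o + 6*r)*(o*r + r)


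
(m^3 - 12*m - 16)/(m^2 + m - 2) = (m^2 - 2*m - 8)/(m - 1)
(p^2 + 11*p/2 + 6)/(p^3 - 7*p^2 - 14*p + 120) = (p + 3/2)/(p^2 - 11*p + 30)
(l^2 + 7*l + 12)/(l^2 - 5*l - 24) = (l + 4)/(l - 8)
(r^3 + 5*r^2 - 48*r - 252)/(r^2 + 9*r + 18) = (r^2 - r - 42)/(r + 3)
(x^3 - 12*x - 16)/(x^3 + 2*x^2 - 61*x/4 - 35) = 4*(x^2 + 4*x + 4)/(4*x^2 + 24*x + 35)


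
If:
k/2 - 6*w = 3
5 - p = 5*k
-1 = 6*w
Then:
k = 4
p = -15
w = -1/6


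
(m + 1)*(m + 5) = m^2 + 6*m + 5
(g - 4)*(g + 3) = g^2 - g - 12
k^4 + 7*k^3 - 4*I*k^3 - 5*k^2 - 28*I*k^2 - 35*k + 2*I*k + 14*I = (k + 7)*(k - 2*I)*(k - I)^2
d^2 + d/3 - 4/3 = (d - 1)*(d + 4/3)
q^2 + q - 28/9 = (q - 4/3)*(q + 7/3)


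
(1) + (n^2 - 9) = n^2 - 8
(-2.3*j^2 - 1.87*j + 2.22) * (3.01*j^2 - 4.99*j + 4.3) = -6.923*j^4 + 5.8483*j^3 + 6.1235*j^2 - 19.1188*j + 9.546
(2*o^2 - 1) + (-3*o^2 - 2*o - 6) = -o^2 - 2*o - 7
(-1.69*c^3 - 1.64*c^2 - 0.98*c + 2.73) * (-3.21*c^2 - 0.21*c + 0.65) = 5.4249*c^5 + 5.6193*c^4 + 2.3917*c^3 - 9.6235*c^2 - 1.2103*c + 1.7745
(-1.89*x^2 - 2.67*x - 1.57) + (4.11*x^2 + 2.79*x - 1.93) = 2.22*x^2 + 0.12*x - 3.5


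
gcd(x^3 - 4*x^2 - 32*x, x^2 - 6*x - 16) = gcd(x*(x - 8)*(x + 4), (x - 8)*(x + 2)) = x - 8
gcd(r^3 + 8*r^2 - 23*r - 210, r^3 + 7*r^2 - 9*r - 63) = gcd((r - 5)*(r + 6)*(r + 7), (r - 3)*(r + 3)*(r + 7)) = r + 7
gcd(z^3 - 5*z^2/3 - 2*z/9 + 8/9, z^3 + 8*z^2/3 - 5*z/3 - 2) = z^2 - z/3 - 2/3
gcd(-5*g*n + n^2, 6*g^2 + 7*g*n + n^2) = 1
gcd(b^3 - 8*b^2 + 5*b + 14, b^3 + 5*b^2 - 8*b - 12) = b^2 - b - 2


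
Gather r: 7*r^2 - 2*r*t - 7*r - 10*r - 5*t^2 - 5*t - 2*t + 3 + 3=7*r^2 + r*(-2*t - 17) - 5*t^2 - 7*t + 6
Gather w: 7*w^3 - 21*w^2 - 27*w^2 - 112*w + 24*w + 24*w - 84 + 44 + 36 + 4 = 7*w^3 - 48*w^2 - 64*w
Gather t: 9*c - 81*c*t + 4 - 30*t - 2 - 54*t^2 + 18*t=9*c - 54*t^2 + t*(-81*c - 12) + 2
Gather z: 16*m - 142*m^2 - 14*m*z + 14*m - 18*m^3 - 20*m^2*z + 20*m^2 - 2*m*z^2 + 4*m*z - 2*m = -18*m^3 - 122*m^2 - 2*m*z^2 + 28*m + z*(-20*m^2 - 10*m)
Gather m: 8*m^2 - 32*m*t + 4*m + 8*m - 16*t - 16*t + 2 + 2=8*m^2 + m*(12 - 32*t) - 32*t + 4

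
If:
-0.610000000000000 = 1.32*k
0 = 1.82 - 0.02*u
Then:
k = -0.46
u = 91.00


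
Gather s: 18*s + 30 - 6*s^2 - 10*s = -6*s^2 + 8*s + 30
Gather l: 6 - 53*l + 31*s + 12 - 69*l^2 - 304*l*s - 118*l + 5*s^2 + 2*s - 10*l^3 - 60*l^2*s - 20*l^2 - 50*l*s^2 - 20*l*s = -10*l^3 + l^2*(-60*s - 89) + l*(-50*s^2 - 324*s - 171) + 5*s^2 + 33*s + 18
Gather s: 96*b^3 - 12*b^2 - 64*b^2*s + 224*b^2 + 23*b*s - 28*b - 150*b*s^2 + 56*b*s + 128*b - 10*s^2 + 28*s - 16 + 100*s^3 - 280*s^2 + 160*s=96*b^3 + 212*b^2 + 100*b + 100*s^3 + s^2*(-150*b - 290) + s*(-64*b^2 + 79*b + 188) - 16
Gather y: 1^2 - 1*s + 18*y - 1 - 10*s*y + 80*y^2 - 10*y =-s + 80*y^2 + y*(8 - 10*s)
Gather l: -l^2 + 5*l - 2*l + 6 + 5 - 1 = -l^2 + 3*l + 10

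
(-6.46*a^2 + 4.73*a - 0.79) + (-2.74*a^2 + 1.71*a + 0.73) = -9.2*a^2 + 6.44*a - 0.0600000000000001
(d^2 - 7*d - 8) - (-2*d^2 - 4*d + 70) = 3*d^2 - 3*d - 78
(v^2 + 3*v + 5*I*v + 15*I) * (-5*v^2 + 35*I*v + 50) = -5*v^4 - 15*v^3 + 10*I*v^3 - 125*v^2 + 30*I*v^2 - 375*v + 250*I*v + 750*I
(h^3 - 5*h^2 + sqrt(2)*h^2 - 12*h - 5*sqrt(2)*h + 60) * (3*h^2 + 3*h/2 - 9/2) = 3*h^5 - 27*h^4/2 + 3*sqrt(2)*h^4 - 48*h^3 - 27*sqrt(2)*h^3/2 - 12*sqrt(2)*h^2 + 369*h^2/2 + 45*sqrt(2)*h/2 + 144*h - 270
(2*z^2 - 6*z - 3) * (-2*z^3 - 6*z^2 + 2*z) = -4*z^5 + 46*z^3 + 6*z^2 - 6*z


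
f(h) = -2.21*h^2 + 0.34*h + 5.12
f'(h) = 0.34 - 4.42*h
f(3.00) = -13.75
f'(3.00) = -12.92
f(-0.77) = 3.55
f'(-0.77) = 3.74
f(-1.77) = -2.41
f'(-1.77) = 8.16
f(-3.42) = -21.89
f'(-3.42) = 15.46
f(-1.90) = -3.50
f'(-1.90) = 8.74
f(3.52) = -21.07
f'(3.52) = -15.22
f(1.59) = 0.07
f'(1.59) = -6.69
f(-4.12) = -33.79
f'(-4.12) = 18.55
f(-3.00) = -15.79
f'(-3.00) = 13.60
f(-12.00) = -317.20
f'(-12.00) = 53.38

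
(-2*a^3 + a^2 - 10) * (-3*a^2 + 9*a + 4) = 6*a^5 - 21*a^4 + a^3 + 34*a^2 - 90*a - 40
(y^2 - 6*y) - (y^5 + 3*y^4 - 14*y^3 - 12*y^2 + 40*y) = -y^5 - 3*y^4 + 14*y^3 + 13*y^2 - 46*y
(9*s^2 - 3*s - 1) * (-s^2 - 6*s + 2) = -9*s^4 - 51*s^3 + 37*s^2 - 2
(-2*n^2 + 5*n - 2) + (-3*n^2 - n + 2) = -5*n^2 + 4*n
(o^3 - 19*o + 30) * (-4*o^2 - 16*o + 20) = -4*o^5 - 16*o^4 + 96*o^3 + 184*o^2 - 860*o + 600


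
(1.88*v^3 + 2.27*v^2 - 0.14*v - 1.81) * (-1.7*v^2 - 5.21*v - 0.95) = -3.196*v^5 - 13.6538*v^4 - 13.3747*v^3 + 1.6499*v^2 + 9.5631*v + 1.7195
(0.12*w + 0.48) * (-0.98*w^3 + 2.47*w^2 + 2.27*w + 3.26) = -0.1176*w^4 - 0.174*w^3 + 1.458*w^2 + 1.4808*w + 1.5648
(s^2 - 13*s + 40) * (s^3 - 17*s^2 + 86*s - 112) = s^5 - 30*s^4 + 347*s^3 - 1910*s^2 + 4896*s - 4480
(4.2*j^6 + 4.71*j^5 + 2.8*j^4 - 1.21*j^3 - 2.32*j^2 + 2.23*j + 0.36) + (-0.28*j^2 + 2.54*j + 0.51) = 4.2*j^6 + 4.71*j^5 + 2.8*j^4 - 1.21*j^3 - 2.6*j^2 + 4.77*j + 0.87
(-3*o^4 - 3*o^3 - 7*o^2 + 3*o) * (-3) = 9*o^4 + 9*o^3 + 21*o^2 - 9*o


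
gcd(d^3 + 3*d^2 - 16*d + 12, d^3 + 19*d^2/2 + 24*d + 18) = d + 6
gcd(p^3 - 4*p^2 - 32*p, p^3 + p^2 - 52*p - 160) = p^2 - 4*p - 32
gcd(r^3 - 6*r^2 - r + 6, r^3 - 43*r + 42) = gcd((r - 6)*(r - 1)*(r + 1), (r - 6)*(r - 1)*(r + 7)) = r^2 - 7*r + 6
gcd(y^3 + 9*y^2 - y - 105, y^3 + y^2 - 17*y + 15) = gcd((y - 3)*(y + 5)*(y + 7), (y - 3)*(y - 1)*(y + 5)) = y^2 + 2*y - 15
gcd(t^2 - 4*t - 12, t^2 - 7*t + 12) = 1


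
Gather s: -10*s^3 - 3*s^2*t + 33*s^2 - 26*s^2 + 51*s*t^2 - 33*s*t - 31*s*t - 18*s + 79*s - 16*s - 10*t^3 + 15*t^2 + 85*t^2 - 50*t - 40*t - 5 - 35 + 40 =-10*s^3 + s^2*(7 - 3*t) + s*(51*t^2 - 64*t + 45) - 10*t^3 + 100*t^2 - 90*t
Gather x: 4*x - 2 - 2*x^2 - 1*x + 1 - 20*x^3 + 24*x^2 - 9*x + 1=-20*x^3 + 22*x^2 - 6*x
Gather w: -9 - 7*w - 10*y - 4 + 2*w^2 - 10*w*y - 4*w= 2*w^2 + w*(-10*y - 11) - 10*y - 13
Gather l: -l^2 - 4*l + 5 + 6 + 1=-l^2 - 4*l + 12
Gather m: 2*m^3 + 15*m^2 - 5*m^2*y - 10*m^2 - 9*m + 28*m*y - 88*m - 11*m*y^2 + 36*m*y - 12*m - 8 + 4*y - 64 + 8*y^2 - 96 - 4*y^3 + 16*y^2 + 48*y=2*m^3 + m^2*(5 - 5*y) + m*(-11*y^2 + 64*y - 109) - 4*y^3 + 24*y^2 + 52*y - 168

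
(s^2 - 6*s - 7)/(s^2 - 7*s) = (s + 1)/s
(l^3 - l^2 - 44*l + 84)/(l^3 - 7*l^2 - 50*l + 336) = (l - 2)/(l - 8)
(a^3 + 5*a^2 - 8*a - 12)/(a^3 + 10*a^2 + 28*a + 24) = (a^2 - a - 2)/(a^2 + 4*a + 4)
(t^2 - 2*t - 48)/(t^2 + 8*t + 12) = (t - 8)/(t + 2)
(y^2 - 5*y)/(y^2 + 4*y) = (y - 5)/(y + 4)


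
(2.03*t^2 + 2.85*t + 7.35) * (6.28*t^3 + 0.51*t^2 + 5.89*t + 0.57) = 12.7484*t^5 + 18.9333*t^4 + 59.5682*t^3 + 21.6921*t^2 + 44.916*t + 4.1895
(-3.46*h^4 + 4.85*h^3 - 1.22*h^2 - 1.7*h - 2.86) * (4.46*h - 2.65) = -15.4316*h^5 + 30.8*h^4 - 18.2937*h^3 - 4.349*h^2 - 8.2506*h + 7.579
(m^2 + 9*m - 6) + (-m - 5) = m^2 + 8*m - 11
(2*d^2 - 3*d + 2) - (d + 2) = 2*d^2 - 4*d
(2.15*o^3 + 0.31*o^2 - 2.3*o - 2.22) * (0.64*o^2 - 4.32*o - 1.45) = 1.376*o^5 - 9.0896*o^4 - 5.9287*o^3 + 8.0657*o^2 + 12.9254*o + 3.219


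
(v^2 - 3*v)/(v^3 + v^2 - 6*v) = (v - 3)/(v^2 + v - 6)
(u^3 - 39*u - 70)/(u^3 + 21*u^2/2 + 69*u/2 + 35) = 2*(u - 7)/(2*u + 7)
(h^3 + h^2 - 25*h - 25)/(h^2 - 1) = (h^2 - 25)/(h - 1)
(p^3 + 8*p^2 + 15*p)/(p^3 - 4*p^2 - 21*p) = (p + 5)/(p - 7)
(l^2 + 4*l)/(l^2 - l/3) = 3*(l + 4)/(3*l - 1)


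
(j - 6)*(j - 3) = j^2 - 9*j + 18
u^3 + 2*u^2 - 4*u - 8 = (u - 2)*(u + 2)^2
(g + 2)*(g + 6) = g^2 + 8*g + 12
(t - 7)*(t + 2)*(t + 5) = t^3 - 39*t - 70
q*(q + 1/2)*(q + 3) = q^3 + 7*q^2/2 + 3*q/2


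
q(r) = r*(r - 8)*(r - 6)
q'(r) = r*(r - 8) + r*(r - 6) + (r - 8)*(r - 6) = 3*r^2 - 28*r + 48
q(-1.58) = -114.73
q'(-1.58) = 99.73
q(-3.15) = -321.37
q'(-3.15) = 165.97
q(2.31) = 48.50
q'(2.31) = -0.67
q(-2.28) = -194.07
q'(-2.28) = 127.44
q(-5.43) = -833.53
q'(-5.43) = 288.49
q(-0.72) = -42.19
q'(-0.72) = 69.72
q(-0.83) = -50.06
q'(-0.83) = 73.31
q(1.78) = 46.72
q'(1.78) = 7.67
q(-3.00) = -297.00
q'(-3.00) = 159.00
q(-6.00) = -1008.00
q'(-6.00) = 324.00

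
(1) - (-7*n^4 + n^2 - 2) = 7*n^4 - n^2 + 3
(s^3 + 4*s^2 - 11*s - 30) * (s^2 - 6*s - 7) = s^5 - 2*s^4 - 42*s^3 + 8*s^2 + 257*s + 210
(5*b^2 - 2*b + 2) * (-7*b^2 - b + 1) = -35*b^4 + 9*b^3 - 7*b^2 - 4*b + 2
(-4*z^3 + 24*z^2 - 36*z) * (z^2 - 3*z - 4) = -4*z^5 + 36*z^4 - 92*z^3 + 12*z^2 + 144*z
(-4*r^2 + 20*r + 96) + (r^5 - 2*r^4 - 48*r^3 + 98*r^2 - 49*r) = r^5 - 2*r^4 - 48*r^3 + 94*r^2 - 29*r + 96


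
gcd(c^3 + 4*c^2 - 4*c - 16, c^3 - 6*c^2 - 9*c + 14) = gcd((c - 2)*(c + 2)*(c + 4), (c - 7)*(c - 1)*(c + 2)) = c + 2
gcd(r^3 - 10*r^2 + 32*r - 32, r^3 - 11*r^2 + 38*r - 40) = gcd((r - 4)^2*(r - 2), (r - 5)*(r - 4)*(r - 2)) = r^2 - 6*r + 8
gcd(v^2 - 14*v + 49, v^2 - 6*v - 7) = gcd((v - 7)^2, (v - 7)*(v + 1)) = v - 7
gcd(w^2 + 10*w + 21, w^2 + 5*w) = 1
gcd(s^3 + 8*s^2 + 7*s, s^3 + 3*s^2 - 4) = 1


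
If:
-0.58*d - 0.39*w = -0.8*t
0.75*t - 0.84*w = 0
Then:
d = 0.872413793103448*w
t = 1.12*w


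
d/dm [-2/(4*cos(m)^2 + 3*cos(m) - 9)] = -2*(8*cos(m) + 3)*sin(m)/(4*cos(m)^2 + 3*cos(m) - 9)^2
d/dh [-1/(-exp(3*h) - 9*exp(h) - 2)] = 3*(-exp(2*h) - 3)*exp(h)/(exp(3*h) + 9*exp(h) + 2)^2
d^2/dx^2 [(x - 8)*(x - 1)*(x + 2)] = 6*x - 14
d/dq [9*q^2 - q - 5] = 18*q - 1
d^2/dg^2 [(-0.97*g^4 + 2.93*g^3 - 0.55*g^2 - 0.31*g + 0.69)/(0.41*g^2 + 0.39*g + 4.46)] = (-0.326114*g^6 - 0.930618*g^5 - 11.527674*g^4 - 36.74811*g^3 - 194.229258*g^2 + 353.75751*g - 23.115902)/(0.068921*g^6 + 0.196677*g^5 + 2.436261*g^4 + 4.338243*g^3 + 26.501766*g^2 + 23.273172*g + 88.716536)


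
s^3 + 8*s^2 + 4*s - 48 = (s - 2)*(s + 4)*(s + 6)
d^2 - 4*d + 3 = (d - 3)*(d - 1)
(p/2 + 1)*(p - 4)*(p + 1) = p^3/2 - p^2/2 - 5*p - 4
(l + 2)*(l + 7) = l^2 + 9*l + 14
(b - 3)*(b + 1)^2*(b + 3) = b^4 + 2*b^3 - 8*b^2 - 18*b - 9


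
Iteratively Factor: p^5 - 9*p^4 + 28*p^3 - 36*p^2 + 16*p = (p)*(p^4 - 9*p^3 + 28*p^2 - 36*p + 16) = p*(p - 2)*(p^3 - 7*p^2 + 14*p - 8) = p*(p - 2)^2*(p^2 - 5*p + 4) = p*(p - 4)*(p - 2)^2*(p - 1)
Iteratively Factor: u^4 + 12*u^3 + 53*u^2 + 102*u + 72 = (u + 3)*(u^3 + 9*u^2 + 26*u + 24) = (u + 3)^2*(u^2 + 6*u + 8) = (u + 2)*(u + 3)^2*(u + 4)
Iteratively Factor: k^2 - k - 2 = (k + 1)*(k - 2)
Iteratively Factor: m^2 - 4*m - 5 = (m + 1)*(m - 5)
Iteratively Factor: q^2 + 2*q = (q)*(q + 2)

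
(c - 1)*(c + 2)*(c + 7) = c^3 + 8*c^2 + 5*c - 14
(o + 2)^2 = o^2 + 4*o + 4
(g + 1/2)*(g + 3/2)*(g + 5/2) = g^3 + 9*g^2/2 + 23*g/4 + 15/8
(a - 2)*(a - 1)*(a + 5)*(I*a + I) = I*a^4 + 3*I*a^3 - 11*I*a^2 - 3*I*a + 10*I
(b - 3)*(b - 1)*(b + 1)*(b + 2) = b^4 - b^3 - 7*b^2 + b + 6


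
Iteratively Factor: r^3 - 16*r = (r + 4)*(r^2 - 4*r) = (r - 4)*(r + 4)*(r)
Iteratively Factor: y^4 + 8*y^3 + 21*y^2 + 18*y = (y + 2)*(y^3 + 6*y^2 + 9*y) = y*(y + 2)*(y^2 + 6*y + 9) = y*(y + 2)*(y + 3)*(y + 3)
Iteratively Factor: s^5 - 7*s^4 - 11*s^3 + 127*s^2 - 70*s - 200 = (s - 5)*(s^4 - 2*s^3 - 21*s^2 + 22*s + 40) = (s - 5)^2*(s^3 + 3*s^2 - 6*s - 8) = (s - 5)^2*(s - 2)*(s^2 + 5*s + 4) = (s - 5)^2*(s - 2)*(s + 1)*(s + 4)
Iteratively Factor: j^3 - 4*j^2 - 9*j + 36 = (j - 3)*(j^2 - j - 12) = (j - 3)*(j + 3)*(j - 4)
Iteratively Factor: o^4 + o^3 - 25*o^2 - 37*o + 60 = (o - 1)*(o^3 + 2*o^2 - 23*o - 60) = (o - 1)*(o + 4)*(o^2 - 2*o - 15) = (o - 5)*(o - 1)*(o + 4)*(o + 3)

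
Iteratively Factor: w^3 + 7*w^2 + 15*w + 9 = (w + 1)*(w^2 + 6*w + 9) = (w + 1)*(w + 3)*(w + 3)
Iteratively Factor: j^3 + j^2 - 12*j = (j)*(j^2 + j - 12) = j*(j + 4)*(j - 3)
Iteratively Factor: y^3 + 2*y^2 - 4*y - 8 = (y + 2)*(y^2 - 4) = (y - 2)*(y + 2)*(y + 2)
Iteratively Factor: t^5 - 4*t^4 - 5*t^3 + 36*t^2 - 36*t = (t)*(t^4 - 4*t^3 - 5*t^2 + 36*t - 36) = t*(t + 3)*(t^3 - 7*t^2 + 16*t - 12) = t*(t - 2)*(t + 3)*(t^2 - 5*t + 6) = t*(t - 3)*(t - 2)*(t + 3)*(t - 2)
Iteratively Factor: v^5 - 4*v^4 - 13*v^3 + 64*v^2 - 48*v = (v - 3)*(v^4 - v^3 - 16*v^2 + 16*v) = (v - 3)*(v - 1)*(v^3 - 16*v) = (v - 4)*(v - 3)*(v - 1)*(v^2 + 4*v) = v*(v - 4)*(v - 3)*(v - 1)*(v + 4)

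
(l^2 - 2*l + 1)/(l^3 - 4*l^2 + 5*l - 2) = 1/(l - 2)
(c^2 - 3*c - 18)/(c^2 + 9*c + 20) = (c^2 - 3*c - 18)/(c^2 + 9*c + 20)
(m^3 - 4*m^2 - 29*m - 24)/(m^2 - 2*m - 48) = (m^2 + 4*m + 3)/(m + 6)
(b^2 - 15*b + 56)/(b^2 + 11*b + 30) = (b^2 - 15*b + 56)/(b^2 + 11*b + 30)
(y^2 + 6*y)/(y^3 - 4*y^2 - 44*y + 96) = y/(y^2 - 10*y + 16)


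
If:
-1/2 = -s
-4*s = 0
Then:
No Solution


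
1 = 1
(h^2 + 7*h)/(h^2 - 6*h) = (h + 7)/(h - 6)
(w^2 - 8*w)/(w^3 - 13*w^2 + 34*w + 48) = w/(w^2 - 5*w - 6)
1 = 1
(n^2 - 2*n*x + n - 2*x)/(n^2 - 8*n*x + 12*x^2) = (-n - 1)/(-n + 6*x)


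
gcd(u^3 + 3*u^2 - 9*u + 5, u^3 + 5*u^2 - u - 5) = u^2 + 4*u - 5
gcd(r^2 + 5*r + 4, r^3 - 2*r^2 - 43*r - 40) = r + 1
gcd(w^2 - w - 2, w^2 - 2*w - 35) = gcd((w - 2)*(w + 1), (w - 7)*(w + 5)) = 1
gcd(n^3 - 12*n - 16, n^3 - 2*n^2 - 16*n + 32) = n - 4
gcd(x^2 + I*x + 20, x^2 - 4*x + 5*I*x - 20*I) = x + 5*I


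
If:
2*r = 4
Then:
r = 2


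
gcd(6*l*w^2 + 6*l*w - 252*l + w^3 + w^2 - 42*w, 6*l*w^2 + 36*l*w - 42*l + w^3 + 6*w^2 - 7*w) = 6*l*w + 42*l + w^2 + 7*w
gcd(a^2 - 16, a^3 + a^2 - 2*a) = 1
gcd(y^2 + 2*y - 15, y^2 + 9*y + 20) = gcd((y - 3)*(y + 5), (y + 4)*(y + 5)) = y + 5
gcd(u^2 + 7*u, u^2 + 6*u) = u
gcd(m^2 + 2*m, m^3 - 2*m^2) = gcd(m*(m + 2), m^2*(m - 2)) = m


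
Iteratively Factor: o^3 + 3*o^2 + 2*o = (o + 2)*(o^2 + o) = (o + 1)*(o + 2)*(o)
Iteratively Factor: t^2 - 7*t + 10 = (t - 5)*(t - 2)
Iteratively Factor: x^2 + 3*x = (x + 3)*(x)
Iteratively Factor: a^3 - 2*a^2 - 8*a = (a - 4)*(a^2 + 2*a) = a*(a - 4)*(a + 2)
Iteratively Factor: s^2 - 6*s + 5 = (s - 5)*(s - 1)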